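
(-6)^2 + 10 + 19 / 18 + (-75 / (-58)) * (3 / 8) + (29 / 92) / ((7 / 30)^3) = 2383647281 / 32944464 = 72.35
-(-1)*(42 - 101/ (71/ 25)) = 457/ 71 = 6.44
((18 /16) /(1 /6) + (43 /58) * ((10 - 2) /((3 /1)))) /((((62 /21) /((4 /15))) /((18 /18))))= 0.79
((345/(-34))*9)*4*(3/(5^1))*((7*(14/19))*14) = -5112072/323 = -15826.85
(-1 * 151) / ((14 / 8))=-604 / 7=-86.29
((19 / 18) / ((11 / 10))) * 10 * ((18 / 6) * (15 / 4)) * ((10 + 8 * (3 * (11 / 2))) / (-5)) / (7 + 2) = -33725 / 99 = -340.66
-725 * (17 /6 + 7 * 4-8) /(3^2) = -99325 /54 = -1839.35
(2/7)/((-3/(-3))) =2/7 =0.29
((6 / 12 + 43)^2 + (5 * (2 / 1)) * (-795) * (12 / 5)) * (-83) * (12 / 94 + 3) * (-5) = -4194154755 / 188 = -22309333.80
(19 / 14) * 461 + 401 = 14373 / 14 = 1026.64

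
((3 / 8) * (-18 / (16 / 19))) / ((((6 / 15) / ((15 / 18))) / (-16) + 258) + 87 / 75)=-12825 / 414608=-0.03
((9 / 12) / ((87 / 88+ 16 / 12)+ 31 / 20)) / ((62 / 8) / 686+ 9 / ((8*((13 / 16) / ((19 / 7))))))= 35315280 / 687260837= 0.05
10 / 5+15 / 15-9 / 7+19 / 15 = 313 / 105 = 2.98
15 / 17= 0.88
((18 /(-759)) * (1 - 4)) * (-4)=-0.28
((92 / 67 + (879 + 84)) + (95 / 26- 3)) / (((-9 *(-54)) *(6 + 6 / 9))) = 560359 / 1881360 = 0.30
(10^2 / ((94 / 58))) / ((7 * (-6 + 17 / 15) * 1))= -43500 / 24017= -1.81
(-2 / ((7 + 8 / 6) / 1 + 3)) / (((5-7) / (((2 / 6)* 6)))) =3 / 17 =0.18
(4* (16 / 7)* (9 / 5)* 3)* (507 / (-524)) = -219024 / 4585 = -47.77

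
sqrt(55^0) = 1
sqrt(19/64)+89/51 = sqrt(19)/8+89/51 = 2.29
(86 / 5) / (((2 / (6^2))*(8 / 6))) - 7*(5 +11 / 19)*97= -337811 / 95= -3555.91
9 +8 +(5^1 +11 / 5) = 121 / 5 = 24.20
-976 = -976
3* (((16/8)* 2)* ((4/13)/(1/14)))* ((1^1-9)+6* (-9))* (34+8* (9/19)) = -29914752/247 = -121112.36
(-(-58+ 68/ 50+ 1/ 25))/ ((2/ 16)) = 2264/ 5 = 452.80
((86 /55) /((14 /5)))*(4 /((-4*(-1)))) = 43 /77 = 0.56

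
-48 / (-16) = 3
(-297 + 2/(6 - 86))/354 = -11881/14160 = -0.84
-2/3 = -0.67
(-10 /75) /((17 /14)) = -28 /255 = -0.11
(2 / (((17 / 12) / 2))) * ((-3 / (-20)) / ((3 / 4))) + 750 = 63798 / 85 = 750.56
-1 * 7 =-7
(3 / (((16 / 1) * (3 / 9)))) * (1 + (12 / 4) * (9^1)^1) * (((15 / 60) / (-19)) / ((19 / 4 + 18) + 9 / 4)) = -63 / 7600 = -0.01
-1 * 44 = -44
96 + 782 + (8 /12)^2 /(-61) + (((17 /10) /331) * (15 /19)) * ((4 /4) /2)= 12125672807 /13810644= 877.99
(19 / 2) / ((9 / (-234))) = -247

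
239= 239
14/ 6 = 7/ 3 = 2.33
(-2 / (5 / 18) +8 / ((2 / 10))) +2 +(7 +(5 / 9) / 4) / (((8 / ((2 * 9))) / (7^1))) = 11779 / 80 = 147.24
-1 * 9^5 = -59049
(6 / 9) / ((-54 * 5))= -1 / 405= -0.00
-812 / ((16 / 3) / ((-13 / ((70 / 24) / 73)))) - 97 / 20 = 990659 / 20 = 49532.95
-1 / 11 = -0.09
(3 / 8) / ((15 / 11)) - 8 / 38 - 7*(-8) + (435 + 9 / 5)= 374577 / 760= 492.86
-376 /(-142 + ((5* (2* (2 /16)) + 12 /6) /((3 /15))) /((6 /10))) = 4512 /1379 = 3.27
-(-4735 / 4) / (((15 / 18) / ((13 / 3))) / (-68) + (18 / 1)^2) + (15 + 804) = 471238183 / 572827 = 822.65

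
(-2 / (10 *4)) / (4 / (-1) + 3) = 1 / 20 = 0.05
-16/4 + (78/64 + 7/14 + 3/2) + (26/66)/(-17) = -0.80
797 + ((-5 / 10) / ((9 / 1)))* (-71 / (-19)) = 272503 / 342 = 796.79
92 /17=5.41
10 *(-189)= -1890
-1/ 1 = -1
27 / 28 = 0.96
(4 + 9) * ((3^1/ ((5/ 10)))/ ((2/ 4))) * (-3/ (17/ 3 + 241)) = -351/ 185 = -1.90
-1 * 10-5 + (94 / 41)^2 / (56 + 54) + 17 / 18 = -23311591 / 1664190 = -14.01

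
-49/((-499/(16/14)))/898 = 28/224051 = 0.00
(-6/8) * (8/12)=-1/2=-0.50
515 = 515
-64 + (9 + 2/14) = -384/7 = -54.86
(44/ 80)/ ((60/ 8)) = 0.07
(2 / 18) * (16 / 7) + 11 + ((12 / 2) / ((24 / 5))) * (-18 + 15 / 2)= -943 / 504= -1.87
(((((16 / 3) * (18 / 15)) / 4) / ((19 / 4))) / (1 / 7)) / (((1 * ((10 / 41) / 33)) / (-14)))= -2121504 / 475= -4466.32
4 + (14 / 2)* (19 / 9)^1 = 18.78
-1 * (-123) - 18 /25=3057 /25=122.28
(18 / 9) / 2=1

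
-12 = -12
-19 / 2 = -9.50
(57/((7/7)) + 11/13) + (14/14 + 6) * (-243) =-21361/13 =-1643.15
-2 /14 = -1 /7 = -0.14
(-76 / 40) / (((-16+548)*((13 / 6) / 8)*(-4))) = 3 / 910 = 0.00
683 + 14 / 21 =2051 / 3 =683.67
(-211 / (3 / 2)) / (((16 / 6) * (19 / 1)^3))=-0.01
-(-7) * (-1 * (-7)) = 49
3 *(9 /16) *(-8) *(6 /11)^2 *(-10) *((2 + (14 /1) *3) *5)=97200 /11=8836.36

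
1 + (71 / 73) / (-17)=1170 / 1241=0.94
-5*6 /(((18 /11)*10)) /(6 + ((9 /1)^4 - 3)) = -11 /39384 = -0.00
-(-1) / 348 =0.00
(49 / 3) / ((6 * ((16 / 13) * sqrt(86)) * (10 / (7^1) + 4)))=4459 * sqrt(86) / 941184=0.04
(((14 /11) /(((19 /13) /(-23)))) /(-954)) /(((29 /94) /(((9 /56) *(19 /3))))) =14053 /202884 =0.07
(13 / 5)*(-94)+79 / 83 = -101031 / 415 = -243.45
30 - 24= 6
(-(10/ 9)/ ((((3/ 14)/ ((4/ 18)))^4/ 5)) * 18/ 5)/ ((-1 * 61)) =12293120/ 32417901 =0.38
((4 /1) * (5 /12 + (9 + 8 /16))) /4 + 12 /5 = 739 /60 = 12.32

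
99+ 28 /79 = 7849 /79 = 99.35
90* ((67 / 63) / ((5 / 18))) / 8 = 603 / 14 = 43.07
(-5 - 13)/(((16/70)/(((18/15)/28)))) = -27/8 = -3.38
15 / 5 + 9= 12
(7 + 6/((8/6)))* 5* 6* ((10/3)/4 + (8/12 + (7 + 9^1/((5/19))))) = 29463/2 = 14731.50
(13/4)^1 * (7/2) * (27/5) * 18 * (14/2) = 154791/20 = 7739.55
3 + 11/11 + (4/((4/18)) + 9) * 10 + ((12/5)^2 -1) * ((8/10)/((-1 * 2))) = 34012/125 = 272.10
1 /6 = 0.17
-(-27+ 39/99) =878/33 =26.61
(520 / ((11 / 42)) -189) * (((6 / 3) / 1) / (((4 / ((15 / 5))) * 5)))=59283 / 110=538.94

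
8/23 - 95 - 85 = -4132/23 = -179.65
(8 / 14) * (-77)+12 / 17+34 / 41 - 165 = -144603 / 697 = -207.46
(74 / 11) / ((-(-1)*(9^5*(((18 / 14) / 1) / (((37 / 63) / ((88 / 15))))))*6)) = 6845 / 4629913992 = 0.00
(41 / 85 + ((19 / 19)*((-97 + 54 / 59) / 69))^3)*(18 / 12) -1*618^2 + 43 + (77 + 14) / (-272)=-381884.66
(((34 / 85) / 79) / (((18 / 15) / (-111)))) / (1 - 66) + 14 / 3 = 72001 / 15405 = 4.67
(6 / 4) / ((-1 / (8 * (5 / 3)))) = -20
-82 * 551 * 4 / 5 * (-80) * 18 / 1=52049664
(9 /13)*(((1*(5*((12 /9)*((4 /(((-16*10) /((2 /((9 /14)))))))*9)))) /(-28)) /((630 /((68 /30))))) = 17 /40950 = 0.00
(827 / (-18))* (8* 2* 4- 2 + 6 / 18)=-154649 / 54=-2863.87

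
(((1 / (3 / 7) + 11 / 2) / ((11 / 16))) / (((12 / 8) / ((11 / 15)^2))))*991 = 8197552 / 2025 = 4048.17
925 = 925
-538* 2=-1076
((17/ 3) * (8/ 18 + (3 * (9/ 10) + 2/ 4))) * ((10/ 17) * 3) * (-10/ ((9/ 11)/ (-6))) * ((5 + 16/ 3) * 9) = 2236960/ 9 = 248551.11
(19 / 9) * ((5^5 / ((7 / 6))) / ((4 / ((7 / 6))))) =59375 / 36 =1649.31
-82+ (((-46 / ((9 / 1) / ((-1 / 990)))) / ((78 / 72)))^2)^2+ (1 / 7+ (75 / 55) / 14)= -158981563091505187981 / 1944496919724108750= -81.76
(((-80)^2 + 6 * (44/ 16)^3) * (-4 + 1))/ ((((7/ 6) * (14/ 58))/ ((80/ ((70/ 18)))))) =-1429897.25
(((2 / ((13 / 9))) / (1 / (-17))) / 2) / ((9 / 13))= -17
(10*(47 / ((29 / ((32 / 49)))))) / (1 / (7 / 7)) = 15040 / 1421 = 10.58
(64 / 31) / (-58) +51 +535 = 526782 / 899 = 585.96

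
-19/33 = -0.58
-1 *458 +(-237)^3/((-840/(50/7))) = 22096987/196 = 112739.73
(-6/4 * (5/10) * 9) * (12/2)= -81/2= -40.50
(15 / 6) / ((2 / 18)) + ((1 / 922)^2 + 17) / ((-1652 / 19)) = 31323045129 / 1404338768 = 22.30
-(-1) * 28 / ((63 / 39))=52 / 3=17.33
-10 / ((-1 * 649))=10 / 649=0.02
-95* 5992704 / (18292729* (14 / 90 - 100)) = 25618809600 / 82189231397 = 0.31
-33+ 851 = 818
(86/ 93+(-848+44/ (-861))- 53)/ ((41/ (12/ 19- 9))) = 1273339469/ 6930763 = 183.72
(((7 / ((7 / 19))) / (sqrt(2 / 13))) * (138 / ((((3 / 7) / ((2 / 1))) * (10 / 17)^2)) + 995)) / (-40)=-339169 * sqrt(26) / 500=-3458.86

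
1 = 1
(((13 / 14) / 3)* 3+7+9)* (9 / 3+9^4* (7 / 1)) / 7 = 5442705 / 49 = 111075.61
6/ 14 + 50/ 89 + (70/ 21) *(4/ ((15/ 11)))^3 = 107388689/ 1261575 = 85.12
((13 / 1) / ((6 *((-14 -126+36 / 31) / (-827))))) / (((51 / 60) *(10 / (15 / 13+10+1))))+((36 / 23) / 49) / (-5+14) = 2282978029 / 123690504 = 18.46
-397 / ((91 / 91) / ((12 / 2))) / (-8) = 1191 / 4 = 297.75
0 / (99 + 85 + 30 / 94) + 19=19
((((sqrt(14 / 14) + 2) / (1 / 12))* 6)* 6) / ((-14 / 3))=-277.71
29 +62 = 91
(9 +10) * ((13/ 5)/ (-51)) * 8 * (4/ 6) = -3952/ 765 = -5.17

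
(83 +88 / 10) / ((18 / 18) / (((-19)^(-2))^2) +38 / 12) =2754 / 3909725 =0.00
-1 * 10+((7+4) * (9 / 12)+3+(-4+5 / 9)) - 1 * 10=-12.19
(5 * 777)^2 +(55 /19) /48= 13765021255 /912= 15093225.06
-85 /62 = -1.37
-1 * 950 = -950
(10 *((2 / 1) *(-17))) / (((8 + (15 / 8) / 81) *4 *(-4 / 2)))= 9180 / 1733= 5.30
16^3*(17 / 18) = 34816 / 9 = 3868.44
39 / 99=13 / 33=0.39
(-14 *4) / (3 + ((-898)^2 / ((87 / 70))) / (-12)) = 14616 / 14111287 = 0.00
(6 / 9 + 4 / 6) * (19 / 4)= 19 / 3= 6.33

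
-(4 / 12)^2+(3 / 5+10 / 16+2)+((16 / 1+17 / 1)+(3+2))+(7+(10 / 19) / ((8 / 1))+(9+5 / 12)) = 393959 / 6840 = 57.60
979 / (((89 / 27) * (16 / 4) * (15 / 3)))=14.85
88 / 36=22 / 9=2.44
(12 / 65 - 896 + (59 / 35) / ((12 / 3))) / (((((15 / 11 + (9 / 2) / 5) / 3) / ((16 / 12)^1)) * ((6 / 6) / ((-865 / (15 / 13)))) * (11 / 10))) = 5638474820 / 5229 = 1078308.44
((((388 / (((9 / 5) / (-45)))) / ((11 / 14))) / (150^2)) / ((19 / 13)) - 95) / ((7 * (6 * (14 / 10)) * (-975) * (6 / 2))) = 4485029 / 8087829750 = 0.00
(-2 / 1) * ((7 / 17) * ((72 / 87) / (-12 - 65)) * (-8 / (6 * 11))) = -64 / 59653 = -0.00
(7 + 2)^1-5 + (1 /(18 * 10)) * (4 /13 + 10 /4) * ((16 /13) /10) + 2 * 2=304273 /38025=8.00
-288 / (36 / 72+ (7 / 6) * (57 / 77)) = -1056 / 5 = -211.20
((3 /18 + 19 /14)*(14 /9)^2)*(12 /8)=448 /81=5.53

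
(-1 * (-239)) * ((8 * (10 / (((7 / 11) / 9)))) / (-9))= -30045.71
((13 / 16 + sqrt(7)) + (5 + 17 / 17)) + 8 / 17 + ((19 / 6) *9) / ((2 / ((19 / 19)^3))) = sqrt(7) + 5857 / 272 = 24.18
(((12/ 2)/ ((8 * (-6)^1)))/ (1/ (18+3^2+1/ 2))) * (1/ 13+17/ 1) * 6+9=-17847/ 52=-343.21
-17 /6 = -2.83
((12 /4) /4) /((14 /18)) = 27 /28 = 0.96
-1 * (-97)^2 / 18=-9409 / 18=-522.72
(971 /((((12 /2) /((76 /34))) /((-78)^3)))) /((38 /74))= -5683076568 /17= -334298621.65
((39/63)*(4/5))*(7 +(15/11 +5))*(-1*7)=-2548/55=-46.33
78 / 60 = 13 / 10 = 1.30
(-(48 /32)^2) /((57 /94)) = -141 /38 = -3.71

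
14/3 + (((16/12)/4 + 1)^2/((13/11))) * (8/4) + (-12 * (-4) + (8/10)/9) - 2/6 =3603/65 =55.43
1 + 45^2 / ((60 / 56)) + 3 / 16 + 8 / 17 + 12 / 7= 3604981 / 1904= 1893.37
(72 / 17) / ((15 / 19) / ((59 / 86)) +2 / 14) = 564984 / 172567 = 3.27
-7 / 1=-7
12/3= 4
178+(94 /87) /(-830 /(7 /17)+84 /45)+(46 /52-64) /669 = 3162645878541 /17777149234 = 177.91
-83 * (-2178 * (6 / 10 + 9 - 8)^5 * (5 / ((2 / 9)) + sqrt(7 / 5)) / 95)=5923602432 * sqrt(35) / 1484375 + 26656210944 / 59375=472555.64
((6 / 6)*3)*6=18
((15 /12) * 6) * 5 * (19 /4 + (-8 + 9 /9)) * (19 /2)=-12825 /16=-801.56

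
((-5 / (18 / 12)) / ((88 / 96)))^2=1600 / 121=13.22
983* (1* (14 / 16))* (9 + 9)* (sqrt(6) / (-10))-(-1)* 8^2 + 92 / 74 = 2414 / 37-61929* sqrt(6) / 40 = -3727.12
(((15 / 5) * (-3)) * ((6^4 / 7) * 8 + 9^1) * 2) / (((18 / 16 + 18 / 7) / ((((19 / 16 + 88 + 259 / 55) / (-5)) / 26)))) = 861903099 / 164450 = 5241.13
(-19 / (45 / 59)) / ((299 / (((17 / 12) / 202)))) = -19057 / 32614920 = -0.00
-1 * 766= -766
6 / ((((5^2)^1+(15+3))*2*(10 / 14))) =21 / 215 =0.10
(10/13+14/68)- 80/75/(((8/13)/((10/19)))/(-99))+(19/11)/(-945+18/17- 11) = 34225752215/374916113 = 91.29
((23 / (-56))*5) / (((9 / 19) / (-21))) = 2185 / 24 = 91.04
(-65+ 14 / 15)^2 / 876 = 923521 / 197100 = 4.69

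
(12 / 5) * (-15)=-36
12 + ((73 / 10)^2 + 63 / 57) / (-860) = 19504649 / 1634000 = 11.94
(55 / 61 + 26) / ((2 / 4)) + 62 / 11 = 39884 / 671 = 59.44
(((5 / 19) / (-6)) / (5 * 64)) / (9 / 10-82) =0.00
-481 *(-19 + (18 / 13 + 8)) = 4625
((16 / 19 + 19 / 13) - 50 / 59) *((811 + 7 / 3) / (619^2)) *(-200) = -10355848000 / 16751415759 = -0.62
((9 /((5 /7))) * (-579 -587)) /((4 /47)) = -1726263 /10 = -172626.30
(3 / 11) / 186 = 1 / 682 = 0.00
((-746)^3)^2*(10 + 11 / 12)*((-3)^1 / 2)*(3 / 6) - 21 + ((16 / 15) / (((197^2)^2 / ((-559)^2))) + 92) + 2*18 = -31881624438227067574784513039 / 22592077215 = -1411186060264492929.00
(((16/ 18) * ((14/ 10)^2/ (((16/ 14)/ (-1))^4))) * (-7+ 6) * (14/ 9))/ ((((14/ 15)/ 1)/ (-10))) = 117649/ 6912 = 17.02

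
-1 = -1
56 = 56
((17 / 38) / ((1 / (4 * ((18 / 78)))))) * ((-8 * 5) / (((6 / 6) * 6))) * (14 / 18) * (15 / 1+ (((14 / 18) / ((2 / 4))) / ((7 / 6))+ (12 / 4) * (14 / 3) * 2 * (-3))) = 966280 / 6669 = 144.89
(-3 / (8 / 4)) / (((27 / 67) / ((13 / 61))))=-871 / 1098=-0.79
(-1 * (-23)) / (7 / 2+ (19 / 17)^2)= 13294 / 2745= 4.84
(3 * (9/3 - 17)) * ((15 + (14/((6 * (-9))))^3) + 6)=-5782000/6561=-881.27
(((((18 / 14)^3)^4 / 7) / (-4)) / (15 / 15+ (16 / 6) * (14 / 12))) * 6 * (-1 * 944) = 3599282012913864 / 3584893385059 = 1004.01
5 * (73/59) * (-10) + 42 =-1172/59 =-19.86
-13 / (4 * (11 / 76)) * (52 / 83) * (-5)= 64220 / 913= 70.34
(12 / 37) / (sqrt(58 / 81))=54 * sqrt(58) / 1073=0.38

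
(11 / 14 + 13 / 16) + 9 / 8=305 / 112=2.72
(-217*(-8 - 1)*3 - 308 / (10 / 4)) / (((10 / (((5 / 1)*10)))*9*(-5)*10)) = -28679 / 450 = -63.73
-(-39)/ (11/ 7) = 273/ 11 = 24.82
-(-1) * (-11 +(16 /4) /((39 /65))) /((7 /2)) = -26 /21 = -1.24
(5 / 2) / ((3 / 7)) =5.83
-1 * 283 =-283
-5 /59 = -0.08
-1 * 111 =-111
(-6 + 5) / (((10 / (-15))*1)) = 3 / 2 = 1.50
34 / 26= 17 / 13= 1.31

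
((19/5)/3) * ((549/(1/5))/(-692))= -5.02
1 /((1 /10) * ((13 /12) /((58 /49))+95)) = 6960 /66757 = 0.10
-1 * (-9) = 9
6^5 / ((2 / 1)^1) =3888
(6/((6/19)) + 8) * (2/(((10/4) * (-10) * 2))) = -27/25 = -1.08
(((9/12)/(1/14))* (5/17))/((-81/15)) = -175/306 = -0.57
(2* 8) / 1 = 16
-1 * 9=-9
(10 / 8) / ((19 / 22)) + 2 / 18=533 / 342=1.56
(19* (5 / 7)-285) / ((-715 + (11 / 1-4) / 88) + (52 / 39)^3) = 4514400 / 11851133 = 0.38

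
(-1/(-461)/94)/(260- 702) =-1/19153628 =-0.00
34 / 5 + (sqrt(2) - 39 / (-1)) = sqrt(2) + 229 / 5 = 47.21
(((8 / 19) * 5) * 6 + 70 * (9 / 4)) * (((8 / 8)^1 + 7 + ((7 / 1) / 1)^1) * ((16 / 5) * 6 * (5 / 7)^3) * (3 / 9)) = 38790000 / 6517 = 5952.13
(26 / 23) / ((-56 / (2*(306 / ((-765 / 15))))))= 39 / 161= 0.24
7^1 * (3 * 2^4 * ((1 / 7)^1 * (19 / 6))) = 152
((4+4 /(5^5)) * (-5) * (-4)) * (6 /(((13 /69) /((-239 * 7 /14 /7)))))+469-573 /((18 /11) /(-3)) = -4776040011 /113750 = -41987.16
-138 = -138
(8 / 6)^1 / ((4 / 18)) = 6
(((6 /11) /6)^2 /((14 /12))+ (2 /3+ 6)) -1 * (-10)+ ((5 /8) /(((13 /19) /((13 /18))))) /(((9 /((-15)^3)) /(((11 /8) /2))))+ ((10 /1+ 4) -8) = -31963397 /216832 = -147.41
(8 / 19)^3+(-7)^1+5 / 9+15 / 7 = -1826533 / 432117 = -4.23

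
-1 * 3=-3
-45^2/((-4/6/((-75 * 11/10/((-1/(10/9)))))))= 556875/2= 278437.50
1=1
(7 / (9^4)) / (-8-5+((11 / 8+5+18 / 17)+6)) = 952 / 387099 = 0.00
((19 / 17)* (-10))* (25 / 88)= -2375 / 748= -3.18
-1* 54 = -54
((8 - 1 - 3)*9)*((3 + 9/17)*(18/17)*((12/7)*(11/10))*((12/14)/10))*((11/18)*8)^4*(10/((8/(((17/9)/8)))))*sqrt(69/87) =82458112*sqrt(667)/652239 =3265.05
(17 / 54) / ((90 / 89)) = 0.31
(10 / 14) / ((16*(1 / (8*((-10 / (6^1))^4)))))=3125 / 1134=2.76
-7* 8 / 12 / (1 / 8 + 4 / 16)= -12.44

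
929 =929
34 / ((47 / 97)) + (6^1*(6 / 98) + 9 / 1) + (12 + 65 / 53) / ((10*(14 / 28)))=50155778 / 610295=82.18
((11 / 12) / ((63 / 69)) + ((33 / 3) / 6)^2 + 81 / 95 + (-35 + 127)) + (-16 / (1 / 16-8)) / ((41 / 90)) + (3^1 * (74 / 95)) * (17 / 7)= 107.32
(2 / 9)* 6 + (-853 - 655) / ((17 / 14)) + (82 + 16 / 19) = -1121818 / 969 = -1157.71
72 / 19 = 3.79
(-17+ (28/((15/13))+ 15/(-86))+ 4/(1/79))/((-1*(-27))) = 416789/34830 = 11.97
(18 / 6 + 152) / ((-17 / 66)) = -10230 / 17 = -601.76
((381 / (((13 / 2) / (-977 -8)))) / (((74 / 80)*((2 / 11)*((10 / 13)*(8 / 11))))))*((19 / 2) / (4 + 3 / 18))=-1399103.05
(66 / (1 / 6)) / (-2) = -198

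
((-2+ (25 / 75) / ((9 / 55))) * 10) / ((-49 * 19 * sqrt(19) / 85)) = -850 * sqrt(19) / 477603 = -0.01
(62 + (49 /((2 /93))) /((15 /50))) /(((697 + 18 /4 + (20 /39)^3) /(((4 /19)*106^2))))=2148822707616 /83240557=25814.61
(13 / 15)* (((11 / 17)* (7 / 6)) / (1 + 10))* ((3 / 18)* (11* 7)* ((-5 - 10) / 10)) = -7007 / 6120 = -1.14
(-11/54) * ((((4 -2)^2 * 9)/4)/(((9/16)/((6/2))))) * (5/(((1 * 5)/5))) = -440/9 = -48.89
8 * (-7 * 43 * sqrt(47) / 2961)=-344 * sqrt(47) / 423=-5.58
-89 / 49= -1.82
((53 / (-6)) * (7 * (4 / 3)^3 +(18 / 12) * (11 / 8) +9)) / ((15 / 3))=-633191 / 12960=-48.86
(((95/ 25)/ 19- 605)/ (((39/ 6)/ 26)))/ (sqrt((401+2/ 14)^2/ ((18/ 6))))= -392 *sqrt(3)/ 65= -10.45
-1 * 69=-69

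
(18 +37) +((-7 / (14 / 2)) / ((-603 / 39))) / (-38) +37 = 702683 / 7638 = 92.00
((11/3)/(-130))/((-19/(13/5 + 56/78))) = 7117/1444950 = 0.00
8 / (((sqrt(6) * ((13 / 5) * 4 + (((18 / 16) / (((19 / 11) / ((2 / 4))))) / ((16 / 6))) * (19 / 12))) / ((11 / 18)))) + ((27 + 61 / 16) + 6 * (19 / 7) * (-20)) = -33029 / 112 + 56320 * sqrt(6) / 732213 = -294.71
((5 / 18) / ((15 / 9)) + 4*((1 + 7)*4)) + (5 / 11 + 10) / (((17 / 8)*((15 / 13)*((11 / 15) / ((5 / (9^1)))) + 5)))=7666409 / 59466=128.92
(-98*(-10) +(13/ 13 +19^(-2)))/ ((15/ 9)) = 1062426/ 1805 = 588.60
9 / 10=0.90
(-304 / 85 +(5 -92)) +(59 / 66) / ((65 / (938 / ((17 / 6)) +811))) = -496387 / 6630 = -74.87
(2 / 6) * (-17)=-17 / 3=-5.67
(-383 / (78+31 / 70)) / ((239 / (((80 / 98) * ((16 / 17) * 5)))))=-12256000 / 156169531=-0.08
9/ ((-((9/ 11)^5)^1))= -161051/ 6561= -24.55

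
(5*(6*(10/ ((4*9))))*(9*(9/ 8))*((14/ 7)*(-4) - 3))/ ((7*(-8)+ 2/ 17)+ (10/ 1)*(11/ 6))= 24.72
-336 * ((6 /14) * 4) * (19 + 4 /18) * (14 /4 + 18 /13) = -703072 /13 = -54082.46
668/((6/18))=2004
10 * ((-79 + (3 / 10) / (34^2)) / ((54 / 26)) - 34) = -22484161 / 31212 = -720.37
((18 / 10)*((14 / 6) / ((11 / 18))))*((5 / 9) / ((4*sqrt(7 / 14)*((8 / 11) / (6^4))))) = 1701*sqrt(2) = 2405.58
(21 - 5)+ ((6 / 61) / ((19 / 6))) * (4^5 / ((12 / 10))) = 49264 / 1159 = 42.51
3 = 3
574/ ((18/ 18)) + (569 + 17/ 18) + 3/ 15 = 1144.14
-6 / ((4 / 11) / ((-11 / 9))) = 121 / 6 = 20.17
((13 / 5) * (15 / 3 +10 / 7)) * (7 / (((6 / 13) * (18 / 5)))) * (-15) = -4225 / 4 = -1056.25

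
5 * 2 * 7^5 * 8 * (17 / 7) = 3265360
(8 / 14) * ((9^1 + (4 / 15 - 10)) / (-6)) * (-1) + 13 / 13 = 293 / 315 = 0.93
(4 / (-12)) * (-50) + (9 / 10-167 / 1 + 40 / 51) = -75811 / 510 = -148.65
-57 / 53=-1.08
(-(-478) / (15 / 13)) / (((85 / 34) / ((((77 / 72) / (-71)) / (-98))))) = 34177 / 1341900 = 0.03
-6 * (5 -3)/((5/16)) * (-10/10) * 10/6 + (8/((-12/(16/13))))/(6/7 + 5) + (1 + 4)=110107/1599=68.86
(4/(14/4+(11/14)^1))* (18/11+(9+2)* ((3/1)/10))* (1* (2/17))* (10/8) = 1267/1870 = 0.68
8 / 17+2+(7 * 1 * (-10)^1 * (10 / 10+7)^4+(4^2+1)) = -4873909 / 17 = -286700.53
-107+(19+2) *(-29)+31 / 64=-45793 / 64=-715.52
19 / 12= 1.58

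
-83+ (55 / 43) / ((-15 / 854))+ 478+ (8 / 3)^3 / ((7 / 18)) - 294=23159 / 301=76.94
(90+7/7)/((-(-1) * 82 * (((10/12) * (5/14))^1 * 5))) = 3822/5125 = 0.75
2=2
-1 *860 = -860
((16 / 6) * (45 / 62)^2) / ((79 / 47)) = 63450 / 75919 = 0.84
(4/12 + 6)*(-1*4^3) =-1216/3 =-405.33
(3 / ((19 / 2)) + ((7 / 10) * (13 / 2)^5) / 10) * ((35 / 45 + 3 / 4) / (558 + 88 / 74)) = 20106275783 / 9057254400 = 2.22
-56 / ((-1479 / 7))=392 / 1479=0.27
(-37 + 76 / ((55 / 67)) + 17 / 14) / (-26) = -43733 / 20020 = -2.18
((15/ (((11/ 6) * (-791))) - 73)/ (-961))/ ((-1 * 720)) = -635263/ 6020395920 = -0.00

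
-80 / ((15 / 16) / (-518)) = 132608 / 3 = 44202.67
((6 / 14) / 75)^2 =1 / 30625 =0.00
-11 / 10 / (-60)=11 / 600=0.02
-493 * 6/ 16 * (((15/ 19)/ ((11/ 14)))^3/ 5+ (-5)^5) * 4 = 2310787.47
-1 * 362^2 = -131044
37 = 37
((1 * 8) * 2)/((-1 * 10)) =-8/5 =-1.60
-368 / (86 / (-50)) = 9200 / 43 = 213.95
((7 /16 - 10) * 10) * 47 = -35955 /8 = -4494.38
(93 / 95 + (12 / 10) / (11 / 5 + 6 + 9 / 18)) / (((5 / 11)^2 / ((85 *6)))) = 37976334 / 13775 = 2756.90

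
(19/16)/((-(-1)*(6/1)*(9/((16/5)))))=19/270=0.07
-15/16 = -0.94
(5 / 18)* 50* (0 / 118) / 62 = 0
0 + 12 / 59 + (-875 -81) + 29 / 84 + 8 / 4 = -4725305 / 4956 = -953.45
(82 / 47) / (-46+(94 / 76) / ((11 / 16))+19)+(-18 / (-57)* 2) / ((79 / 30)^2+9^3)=-212999271902 / 3115275191971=-0.07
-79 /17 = -4.65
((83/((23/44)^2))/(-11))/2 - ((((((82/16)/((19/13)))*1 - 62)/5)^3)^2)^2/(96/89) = -11488226821818666971915233301066414402637129065784761/1885775601438760342476816384000000000000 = -6092043408056.44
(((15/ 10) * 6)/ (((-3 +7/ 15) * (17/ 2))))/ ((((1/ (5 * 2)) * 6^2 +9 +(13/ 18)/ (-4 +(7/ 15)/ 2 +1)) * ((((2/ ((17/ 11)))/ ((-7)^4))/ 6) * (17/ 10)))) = -6053221125/ 27290593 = -221.81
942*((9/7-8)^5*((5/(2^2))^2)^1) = -2700537457425/134456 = -20084915.94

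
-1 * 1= -1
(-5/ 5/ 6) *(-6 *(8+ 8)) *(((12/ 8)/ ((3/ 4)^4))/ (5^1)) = 2048/ 135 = 15.17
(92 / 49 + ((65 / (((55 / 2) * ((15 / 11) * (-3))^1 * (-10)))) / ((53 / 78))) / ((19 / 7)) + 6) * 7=55.36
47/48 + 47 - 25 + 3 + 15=1967/48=40.98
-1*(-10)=10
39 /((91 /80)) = 240 /7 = 34.29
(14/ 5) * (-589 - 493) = -15148/ 5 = -3029.60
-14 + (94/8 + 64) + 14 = 303/4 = 75.75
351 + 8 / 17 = 5975 / 17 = 351.47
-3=-3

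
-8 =-8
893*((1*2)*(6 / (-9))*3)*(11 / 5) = -39292 / 5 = -7858.40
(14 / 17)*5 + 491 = 8417 / 17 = 495.12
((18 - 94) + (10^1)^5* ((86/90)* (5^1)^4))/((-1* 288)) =-134374829/648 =-207368.56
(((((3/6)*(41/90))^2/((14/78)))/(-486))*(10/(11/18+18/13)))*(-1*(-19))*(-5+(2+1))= 5397691/47662020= 0.11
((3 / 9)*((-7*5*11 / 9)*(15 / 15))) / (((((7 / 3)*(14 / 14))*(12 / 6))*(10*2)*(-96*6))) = 11 / 41472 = 0.00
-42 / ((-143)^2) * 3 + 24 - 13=224813 / 20449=10.99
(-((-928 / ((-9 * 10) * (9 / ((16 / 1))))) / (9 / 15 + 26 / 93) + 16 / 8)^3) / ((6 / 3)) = -8023432882283500 / 1346670096507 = -5957.98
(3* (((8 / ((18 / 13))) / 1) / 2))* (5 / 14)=3.10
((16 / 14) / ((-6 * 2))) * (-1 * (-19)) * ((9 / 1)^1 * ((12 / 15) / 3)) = -152 / 35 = -4.34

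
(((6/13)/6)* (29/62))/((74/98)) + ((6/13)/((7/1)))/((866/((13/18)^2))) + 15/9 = 8367917977/4881086028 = 1.71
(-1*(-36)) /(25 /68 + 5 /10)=2448 /59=41.49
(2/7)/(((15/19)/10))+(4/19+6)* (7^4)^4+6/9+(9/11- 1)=301954407155400690/1463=206393989853315.58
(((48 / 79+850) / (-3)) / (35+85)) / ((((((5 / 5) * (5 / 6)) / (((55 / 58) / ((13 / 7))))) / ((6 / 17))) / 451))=-1166792473 / 5063110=-230.45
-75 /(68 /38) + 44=71 /34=2.09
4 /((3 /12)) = 16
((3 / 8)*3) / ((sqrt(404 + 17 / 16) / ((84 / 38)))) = 0.12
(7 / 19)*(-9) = -63 / 19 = -3.32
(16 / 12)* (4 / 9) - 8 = -200 / 27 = -7.41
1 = 1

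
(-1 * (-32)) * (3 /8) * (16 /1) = 192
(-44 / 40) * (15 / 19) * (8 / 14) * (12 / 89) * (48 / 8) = -0.40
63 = 63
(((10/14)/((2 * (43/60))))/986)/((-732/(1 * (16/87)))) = -100/787521651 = -0.00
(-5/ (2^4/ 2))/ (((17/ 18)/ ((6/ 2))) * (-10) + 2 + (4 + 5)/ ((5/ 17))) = -0.02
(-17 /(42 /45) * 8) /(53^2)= -1020 /19663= -0.05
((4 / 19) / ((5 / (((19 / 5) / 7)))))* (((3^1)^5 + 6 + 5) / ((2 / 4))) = 2032 / 175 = 11.61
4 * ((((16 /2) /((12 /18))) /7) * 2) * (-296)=-28416 /7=-4059.43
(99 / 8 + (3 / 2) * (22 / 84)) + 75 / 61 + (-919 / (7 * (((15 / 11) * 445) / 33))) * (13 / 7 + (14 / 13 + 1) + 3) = -24559943547 / 691654600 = -35.51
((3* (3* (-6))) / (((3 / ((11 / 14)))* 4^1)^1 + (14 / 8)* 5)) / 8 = -297 / 1057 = -0.28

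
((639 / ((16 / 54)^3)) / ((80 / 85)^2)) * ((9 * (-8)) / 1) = -32713913637 / 16384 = -1996698.83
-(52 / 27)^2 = -3.71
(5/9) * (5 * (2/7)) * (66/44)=25/21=1.19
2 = 2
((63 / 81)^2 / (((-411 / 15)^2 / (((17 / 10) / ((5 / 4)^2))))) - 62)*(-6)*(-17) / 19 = -16023619484 / 48142485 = -332.84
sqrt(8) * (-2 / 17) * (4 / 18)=-8 * sqrt(2) / 153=-0.07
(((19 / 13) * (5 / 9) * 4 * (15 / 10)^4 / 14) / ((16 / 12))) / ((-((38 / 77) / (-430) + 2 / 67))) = -406437075 / 13244192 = -30.69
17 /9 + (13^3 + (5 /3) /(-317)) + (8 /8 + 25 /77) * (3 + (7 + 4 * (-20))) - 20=65469845 /31383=2086.16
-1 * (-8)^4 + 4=-4092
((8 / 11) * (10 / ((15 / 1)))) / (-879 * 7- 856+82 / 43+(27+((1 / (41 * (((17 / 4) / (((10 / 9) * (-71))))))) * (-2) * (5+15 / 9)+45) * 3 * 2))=-719304 / 9901123001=-0.00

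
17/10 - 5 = -33/10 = -3.30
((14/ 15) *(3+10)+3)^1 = 227/ 15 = 15.13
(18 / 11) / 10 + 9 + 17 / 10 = 239 / 22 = 10.86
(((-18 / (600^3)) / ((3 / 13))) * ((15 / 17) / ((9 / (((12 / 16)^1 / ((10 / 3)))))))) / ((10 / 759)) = -0.00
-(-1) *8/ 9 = 8/ 9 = 0.89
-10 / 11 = -0.91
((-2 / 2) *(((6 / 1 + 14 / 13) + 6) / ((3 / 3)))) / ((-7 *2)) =85 / 91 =0.93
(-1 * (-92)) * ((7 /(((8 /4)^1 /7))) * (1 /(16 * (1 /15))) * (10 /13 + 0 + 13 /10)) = 909489 /208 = 4372.54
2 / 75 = 0.03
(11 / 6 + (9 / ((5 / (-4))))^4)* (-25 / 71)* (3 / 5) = -10084571 / 17750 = -568.14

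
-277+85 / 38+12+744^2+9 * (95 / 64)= 672796501 / 1216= 553286.60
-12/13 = -0.92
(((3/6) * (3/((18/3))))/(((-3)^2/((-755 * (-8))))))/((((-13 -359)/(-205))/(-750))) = -19346875/279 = -69343.64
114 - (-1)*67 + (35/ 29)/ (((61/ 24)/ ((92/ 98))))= 2246843/ 12383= 181.45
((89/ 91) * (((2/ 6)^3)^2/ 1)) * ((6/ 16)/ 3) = 89/ 530712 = 0.00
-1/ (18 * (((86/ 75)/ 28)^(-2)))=-1849/ 19845000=-0.00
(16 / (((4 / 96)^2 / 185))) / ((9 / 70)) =13260800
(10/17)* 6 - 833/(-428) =39841/7276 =5.48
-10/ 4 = -5/ 2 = -2.50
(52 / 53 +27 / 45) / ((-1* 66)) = -419 / 17490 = -0.02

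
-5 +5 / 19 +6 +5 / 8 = 287 / 152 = 1.89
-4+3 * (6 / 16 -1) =-47 / 8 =-5.88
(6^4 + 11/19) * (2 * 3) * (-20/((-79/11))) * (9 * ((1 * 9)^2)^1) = 23705767800/1501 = 15793316.32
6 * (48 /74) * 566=81504 /37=2202.81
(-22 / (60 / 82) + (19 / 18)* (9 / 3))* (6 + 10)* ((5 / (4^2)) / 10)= -269 / 20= -13.45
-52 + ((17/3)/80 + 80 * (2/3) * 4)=38737/240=161.40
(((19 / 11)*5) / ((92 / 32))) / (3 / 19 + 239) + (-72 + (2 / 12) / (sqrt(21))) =-10344883 / 143704 + sqrt(21) / 126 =-71.95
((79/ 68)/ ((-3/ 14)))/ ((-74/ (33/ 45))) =6083/ 113220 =0.05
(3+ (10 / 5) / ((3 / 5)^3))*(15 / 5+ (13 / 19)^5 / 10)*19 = 24710561053 / 35186670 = 702.27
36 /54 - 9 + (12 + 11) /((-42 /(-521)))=11633 /42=276.98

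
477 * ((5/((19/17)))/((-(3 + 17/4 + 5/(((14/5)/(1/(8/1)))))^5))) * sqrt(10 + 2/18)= -0.29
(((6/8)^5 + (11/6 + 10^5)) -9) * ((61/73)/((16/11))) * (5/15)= 206116916423/10764288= 19148.22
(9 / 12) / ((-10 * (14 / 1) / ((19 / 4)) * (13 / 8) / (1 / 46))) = -57 / 167440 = -0.00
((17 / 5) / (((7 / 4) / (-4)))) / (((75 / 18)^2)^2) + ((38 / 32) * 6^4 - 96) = 19728163113 / 13671875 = 1442.97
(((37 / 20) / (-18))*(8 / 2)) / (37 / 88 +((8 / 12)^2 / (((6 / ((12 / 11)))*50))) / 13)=-105820 / 108257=-0.98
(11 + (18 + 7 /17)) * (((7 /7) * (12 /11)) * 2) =12000 /187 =64.17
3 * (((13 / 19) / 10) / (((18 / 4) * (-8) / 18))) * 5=-39 / 76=-0.51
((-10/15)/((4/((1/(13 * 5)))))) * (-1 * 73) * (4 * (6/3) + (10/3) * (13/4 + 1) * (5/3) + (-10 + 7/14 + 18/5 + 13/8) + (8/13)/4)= 5.15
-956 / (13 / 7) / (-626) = 0.82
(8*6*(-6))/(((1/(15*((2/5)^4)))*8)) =-13.82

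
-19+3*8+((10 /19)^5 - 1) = 10004396 /2476099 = 4.04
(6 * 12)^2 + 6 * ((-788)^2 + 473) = 3733686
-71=-71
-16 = -16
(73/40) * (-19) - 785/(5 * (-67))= -32.33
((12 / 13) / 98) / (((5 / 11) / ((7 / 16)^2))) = 33 / 8320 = 0.00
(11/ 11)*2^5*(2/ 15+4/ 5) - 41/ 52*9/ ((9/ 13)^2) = 2711/ 180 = 15.06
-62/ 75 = -0.83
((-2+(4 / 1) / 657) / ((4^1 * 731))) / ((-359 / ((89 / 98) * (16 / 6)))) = 116590 / 25345130391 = 0.00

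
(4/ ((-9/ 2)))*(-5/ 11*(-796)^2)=25344640/ 99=256006.46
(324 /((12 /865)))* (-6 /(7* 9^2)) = -247.14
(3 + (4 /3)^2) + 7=106 /9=11.78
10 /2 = 5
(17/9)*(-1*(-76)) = 1292/9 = 143.56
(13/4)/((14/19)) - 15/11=1877/616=3.05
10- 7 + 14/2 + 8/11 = 118/11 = 10.73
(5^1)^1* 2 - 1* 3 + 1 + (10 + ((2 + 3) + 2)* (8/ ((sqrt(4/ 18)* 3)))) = 18 + 28* sqrt(2) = 57.60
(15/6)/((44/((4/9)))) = 5/198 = 0.03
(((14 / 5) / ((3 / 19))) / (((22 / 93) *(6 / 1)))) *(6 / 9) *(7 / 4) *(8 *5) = 57722 / 99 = 583.05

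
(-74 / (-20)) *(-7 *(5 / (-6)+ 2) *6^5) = -1174824 / 5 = -234964.80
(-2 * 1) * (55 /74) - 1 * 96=-3607 /37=-97.49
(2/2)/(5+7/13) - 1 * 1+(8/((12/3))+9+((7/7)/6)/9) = 2203/216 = 10.20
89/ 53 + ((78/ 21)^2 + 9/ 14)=83717/ 5194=16.12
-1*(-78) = 78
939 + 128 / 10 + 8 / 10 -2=4753 / 5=950.60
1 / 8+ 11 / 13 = 101 / 104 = 0.97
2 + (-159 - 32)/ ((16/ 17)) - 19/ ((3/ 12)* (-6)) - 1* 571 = -36445/ 48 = -759.27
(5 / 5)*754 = 754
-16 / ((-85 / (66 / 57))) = 352 / 1615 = 0.22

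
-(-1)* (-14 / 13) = -14 / 13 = -1.08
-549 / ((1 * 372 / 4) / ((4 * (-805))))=589260 / 31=19008.39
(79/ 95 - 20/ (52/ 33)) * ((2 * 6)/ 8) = -21972/ 1235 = -17.79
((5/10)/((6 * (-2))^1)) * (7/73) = -7/1752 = -0.00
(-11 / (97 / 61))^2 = 450241 / 9409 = 47.85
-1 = -1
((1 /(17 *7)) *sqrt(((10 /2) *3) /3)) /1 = sqrt(5) /119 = 0.02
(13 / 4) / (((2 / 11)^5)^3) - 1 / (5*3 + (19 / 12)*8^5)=8454787890130801971643 / 20406992896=414308366412.38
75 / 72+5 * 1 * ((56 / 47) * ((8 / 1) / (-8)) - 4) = -28105 / 1128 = -24.92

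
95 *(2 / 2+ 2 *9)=1805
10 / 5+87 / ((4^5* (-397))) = 812969 / 406528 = 2.00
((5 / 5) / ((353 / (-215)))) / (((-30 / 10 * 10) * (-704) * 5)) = -43 / 7455360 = -0.00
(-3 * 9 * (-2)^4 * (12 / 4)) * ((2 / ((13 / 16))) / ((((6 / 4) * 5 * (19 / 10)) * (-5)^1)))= 55296 / 1235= 44.77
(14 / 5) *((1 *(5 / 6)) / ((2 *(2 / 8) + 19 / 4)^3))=64 / 3969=0.02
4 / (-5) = -4 / 5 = -0.80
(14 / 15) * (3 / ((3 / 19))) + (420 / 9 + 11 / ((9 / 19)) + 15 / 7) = 28276 / 315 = 89.77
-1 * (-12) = 12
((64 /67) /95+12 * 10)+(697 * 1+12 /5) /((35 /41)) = 209254161 /222775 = 939.31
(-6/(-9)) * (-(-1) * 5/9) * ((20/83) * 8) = 1600/2241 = 0.71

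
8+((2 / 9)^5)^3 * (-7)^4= 1647129135433160 / 205891132094649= 8.00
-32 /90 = -16 /45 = -0.36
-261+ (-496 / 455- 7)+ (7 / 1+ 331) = 68.91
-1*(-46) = 46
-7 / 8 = -0.88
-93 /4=-23.25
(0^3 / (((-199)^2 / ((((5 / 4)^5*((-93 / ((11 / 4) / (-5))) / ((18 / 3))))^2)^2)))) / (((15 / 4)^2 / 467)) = 0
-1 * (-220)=220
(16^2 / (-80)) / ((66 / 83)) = -664 / 165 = -4.02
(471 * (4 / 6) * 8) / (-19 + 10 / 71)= -178352 / 1339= -133.20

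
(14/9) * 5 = 70/9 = 7.78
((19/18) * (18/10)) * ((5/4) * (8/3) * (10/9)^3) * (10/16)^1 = 11875/2187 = 5.43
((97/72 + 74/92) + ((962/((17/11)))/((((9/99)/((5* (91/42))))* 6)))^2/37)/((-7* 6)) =-17792785389913/180904752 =-98354.44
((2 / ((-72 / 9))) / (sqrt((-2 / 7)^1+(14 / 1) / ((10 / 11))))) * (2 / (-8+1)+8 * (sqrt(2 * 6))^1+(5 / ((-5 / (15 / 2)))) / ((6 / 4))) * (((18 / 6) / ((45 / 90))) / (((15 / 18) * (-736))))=-333 * sqrt(35) / 592480+9 * sqrt(105) / 5290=0.01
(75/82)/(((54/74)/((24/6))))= 1850/369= 5.01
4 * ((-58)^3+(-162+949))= -777300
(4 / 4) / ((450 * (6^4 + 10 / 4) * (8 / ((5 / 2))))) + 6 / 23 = 11219063 / 43006320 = 0.26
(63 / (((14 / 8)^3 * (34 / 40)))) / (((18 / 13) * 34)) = 4160 / 14161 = 0.29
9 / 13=0.69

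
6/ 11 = 0.55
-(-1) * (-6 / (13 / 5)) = -2.31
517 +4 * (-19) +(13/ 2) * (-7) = 791/ 2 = 395.50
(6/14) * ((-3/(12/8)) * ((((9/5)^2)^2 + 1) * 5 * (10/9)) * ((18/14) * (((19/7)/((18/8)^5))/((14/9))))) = -279621632/131274675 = -2.13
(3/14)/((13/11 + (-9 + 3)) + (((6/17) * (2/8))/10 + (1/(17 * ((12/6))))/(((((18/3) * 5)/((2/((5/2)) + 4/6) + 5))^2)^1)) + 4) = -6682500/25197221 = -0.27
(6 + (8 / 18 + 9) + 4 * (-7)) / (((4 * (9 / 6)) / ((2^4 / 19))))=-904 / 513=-1.76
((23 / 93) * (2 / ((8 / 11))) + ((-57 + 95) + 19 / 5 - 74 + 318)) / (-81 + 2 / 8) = -532853 / 150195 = -3.55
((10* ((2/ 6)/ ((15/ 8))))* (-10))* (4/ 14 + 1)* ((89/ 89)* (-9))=205.71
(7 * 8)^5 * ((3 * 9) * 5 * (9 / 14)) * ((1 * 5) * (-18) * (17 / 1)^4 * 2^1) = -718549295475916800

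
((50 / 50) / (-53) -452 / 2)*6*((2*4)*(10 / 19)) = -5749920 / 1007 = -5709.95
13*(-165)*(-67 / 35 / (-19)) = -28743 / 133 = -216.11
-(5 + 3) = -8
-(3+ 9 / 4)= -21 / 4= -5.25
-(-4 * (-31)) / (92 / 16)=-496 / 23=-21.57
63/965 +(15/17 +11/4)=242639/65620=3.70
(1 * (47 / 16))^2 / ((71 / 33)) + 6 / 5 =473541 / 90880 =5.21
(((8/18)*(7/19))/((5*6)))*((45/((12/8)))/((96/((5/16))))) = 35/65664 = 0.00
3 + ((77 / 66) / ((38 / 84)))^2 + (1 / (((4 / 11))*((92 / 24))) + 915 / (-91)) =473617 / 1511146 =0.31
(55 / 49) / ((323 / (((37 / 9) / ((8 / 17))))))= 2035 / 67032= 0.03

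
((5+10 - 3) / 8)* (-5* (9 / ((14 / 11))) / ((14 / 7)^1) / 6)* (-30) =7425 / 56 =132.59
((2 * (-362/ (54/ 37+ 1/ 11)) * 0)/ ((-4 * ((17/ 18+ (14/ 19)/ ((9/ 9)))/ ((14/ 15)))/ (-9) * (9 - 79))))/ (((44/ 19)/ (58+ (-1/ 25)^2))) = 0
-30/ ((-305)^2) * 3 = -18/ 18605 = -0.00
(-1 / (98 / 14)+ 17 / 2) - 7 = 19 / 14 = 1.36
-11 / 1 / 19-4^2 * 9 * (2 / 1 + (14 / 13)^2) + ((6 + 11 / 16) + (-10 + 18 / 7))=-164109409 / 359632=-456.33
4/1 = 4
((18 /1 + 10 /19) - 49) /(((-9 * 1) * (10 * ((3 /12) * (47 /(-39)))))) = -5018 /4465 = -1.12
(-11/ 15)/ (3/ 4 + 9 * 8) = -44/ 4365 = -0.01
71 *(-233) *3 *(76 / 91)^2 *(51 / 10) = -7309756152 / 41405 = -176542.84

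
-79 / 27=-2.93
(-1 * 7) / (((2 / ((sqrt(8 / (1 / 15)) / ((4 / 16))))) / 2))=-306.72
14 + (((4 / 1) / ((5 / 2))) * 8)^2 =4446 / 25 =177.84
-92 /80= -23 /20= -1.15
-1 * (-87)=87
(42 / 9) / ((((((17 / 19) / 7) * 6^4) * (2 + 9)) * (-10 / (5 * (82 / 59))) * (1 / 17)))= -38171 / 1261656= -0.03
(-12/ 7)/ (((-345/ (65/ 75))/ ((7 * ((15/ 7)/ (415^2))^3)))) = 468/ 8060101892212628125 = 0.00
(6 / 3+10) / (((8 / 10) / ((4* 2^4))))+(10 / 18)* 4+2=8678 / 9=964.22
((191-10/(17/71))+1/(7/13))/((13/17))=17980/91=197.58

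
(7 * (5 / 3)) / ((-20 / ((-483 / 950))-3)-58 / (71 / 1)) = 400085 / 1218107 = 0.33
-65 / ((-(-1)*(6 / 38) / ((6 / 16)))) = -1235 / 8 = -154.38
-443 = -443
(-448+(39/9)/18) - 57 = -27257/54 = -504.76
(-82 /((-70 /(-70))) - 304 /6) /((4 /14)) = -1393 /3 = -464.33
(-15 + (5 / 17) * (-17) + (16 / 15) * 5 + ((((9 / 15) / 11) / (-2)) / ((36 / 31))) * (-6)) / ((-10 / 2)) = 9587 / 3300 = 2.91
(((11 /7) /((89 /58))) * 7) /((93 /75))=15950 /2759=5.78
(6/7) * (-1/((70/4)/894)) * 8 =-85824/245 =-350.30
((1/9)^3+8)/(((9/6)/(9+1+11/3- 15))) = -46664/6561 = -7.11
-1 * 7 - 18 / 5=-53 / 5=-10.60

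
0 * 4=0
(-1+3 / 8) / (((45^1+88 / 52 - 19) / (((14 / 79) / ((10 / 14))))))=-637 / 113760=-0.01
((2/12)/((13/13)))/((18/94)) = 47/54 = 0.87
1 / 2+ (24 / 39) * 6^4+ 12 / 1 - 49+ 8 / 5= 99143 / 130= 762.64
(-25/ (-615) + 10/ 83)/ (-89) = -0.00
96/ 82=48/ 41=1.17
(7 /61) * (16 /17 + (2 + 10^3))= 119350 /1037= 115.09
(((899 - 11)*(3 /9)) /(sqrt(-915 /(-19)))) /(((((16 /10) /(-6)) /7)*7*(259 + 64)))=-74*sqrt(17385) /19703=-0.50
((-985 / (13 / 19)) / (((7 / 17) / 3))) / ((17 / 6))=-336870 / 91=-3701.87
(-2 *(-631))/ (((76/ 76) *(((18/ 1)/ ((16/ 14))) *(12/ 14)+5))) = 2524/ 37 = 68.22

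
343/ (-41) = -343/ 41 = -8.37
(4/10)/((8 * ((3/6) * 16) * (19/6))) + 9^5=89754483/1520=59049.00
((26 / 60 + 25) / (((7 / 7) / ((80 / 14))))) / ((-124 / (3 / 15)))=-109 / 465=-0.23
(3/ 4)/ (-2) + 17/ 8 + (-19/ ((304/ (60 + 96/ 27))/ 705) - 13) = -8435/ 3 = -2811.67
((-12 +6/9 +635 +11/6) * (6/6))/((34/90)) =56295/34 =1655.74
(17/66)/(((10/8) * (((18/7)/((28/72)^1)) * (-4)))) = -833/106920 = -0.01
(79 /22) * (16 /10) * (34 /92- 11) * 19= -1467978 /1265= -1160.46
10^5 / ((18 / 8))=400000 / 9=44444.44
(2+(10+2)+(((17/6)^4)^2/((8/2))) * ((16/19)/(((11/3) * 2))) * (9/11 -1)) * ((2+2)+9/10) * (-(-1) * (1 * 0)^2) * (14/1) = 0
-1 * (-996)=996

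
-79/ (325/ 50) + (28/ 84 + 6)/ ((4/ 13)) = 1315/ 156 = 8.43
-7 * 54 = -378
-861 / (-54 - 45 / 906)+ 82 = 532836 / 5441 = 97.93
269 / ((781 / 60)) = 16140 / 781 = 20.67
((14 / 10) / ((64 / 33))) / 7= 33 / 320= 0.10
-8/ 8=-1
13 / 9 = 1.44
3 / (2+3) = 3 / 5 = 0.60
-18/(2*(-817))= 0.01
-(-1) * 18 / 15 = 6 / 5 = 1.20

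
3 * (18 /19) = 54 /19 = 2.84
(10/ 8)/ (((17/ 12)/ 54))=810/ 17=47.65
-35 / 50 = -7 / 10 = -0.70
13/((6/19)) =247/6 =41.17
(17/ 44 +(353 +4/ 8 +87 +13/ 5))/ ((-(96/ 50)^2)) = -12195875/ 101376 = -120.30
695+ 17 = 712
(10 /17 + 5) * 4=22.35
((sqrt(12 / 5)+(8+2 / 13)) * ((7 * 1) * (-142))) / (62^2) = -26341 / 12493 - 497 * sqrt(15) / 4805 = -2.51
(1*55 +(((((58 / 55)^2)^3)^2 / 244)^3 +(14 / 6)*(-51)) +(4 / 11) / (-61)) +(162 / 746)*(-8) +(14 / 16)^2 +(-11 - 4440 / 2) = -5596323090768154855423112426963917670459985848715452714320132947740970606087 / 2437446727633249264469490805144360141965804242528975009918212890625000000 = -2295.98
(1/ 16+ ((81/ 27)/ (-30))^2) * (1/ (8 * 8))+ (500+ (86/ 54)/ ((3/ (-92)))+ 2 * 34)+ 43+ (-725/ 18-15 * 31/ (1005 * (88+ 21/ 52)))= 333306506670451/ 638666726400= 521.88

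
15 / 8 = 1.88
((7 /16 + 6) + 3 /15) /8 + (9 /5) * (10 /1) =12051 /640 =18.83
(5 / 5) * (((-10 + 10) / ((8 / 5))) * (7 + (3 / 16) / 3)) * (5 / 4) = 0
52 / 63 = 0.83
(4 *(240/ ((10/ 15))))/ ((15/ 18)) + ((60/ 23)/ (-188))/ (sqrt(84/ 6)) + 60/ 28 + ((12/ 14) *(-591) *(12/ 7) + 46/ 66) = 1394552/ 1617 - 15 *sqrt(14)/ 15134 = 862.43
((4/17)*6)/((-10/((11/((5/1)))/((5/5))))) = -132/425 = -0.31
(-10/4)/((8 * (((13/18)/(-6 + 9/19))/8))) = 4725/247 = 19.13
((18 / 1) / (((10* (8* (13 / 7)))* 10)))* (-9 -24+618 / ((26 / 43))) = 405027 / 33800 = 11.98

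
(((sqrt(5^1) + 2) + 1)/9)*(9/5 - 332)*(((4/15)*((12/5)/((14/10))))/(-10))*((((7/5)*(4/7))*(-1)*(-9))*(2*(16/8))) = 211328*sqrt(5)/4375 + 633984/4375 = 252.92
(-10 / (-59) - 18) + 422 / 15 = 9118 / 885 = 10.30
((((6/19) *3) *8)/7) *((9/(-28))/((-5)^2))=-324/23275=-0.01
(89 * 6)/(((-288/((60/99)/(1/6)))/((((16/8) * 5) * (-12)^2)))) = -106800/11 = -9709.09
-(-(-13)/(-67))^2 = -169/4489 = -0.04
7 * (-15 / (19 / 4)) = -420 / 19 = -22.11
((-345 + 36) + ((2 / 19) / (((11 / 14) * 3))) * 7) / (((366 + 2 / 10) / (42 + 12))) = -17419230 / 382679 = -45.52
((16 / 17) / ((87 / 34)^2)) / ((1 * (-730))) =-0.00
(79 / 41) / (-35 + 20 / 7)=-553 / 9225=-0.06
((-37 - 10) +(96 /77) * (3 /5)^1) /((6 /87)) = -516403 /770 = -670.65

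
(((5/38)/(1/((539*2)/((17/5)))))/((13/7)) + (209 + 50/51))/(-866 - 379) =-2928098/15683265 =-0.19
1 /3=0.33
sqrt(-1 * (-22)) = sqrt(22) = 4.69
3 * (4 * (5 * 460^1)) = 27600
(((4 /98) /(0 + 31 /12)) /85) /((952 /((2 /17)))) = 6 /261199645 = 0.00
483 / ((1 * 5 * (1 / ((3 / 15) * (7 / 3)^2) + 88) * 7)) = 3381 / 21785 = 0.16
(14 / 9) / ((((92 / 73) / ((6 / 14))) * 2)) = 73 / 276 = 0.26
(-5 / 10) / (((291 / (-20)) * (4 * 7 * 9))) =5 / 36666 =0.00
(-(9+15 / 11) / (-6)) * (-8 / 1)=-152 / 11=-13.82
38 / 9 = 4.22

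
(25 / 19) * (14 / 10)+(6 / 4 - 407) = -15339 / 38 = -403.66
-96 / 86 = -48 / 43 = -1.12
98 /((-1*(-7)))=14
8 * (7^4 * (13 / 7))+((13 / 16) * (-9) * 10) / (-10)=570869 / 16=35679.31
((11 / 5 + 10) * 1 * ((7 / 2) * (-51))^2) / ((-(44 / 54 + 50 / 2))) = -12347559 / 820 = -15058.00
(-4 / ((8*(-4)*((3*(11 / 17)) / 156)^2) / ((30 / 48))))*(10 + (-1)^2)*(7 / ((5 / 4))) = 31080.64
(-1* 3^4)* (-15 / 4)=1215 / 4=303.75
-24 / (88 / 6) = -18 / 11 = -1.64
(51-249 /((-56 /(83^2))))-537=30145.45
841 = 841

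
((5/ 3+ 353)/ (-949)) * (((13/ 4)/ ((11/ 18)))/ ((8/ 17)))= -6783/ 1606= -4.22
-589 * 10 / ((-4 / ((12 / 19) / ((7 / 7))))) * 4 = 3720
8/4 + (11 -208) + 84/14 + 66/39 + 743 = 7224/13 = 555.69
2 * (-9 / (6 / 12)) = -36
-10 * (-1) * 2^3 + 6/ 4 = 163/ 2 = 81.50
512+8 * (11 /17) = 8792 /17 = 517.18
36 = 36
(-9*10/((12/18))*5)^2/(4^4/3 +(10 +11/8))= 10935000/2321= 4711.33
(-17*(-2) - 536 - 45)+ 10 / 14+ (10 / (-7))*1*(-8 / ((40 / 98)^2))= -16719 / 35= -477.69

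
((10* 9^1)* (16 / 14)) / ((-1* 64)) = -45 / 28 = -1.61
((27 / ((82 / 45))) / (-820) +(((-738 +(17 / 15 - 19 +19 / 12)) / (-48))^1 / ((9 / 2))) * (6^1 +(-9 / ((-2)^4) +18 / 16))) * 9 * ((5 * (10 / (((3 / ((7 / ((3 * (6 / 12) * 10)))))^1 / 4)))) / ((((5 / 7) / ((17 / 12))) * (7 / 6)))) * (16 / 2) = 63322186585 / 726192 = 87197.58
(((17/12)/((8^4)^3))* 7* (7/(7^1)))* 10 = 595/412316860416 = 0.00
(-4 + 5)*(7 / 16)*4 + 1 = 11 / 4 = 2.75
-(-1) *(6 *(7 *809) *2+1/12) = 815473/12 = 67956.08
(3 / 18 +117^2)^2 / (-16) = -6746158225 / 576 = -11712080.25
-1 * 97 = -97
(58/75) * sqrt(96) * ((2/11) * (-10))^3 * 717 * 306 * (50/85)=-5877680.01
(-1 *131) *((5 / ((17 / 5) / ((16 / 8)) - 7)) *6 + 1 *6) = -2358 / 53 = -44.49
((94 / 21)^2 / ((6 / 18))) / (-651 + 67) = -0.10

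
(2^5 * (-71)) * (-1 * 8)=18176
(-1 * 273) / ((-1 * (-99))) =-91 / 33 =-2.76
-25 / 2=-12.50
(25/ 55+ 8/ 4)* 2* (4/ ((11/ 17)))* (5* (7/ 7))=18360/ 121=151.74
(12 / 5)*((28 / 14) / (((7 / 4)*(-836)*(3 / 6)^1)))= -48 / 7315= -0.01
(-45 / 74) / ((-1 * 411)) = 0.00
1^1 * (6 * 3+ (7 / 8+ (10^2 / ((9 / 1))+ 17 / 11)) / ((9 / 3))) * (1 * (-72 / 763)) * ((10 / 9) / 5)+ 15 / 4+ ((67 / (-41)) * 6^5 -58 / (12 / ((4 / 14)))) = -67454224537 / 5309172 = -12705.22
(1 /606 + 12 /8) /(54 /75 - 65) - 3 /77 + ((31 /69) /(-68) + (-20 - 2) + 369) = 6781221356865 /19546307396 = 346.93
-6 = -6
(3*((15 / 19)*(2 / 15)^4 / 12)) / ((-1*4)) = -0.00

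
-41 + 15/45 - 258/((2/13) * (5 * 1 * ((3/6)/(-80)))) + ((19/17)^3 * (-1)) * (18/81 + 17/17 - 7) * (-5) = 2369279590/44217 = 53583.00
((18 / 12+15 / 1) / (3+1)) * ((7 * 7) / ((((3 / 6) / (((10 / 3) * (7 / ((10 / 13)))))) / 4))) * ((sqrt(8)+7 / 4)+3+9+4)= 98098 * sqrt(2)+3482479 / 4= 1009351.27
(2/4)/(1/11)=11/2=5.50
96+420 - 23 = 493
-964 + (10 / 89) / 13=-1115338 / 1157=-963.99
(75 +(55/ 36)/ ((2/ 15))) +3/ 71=86.50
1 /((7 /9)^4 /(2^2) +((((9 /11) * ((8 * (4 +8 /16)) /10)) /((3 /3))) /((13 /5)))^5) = 1569315327100092 /3071802292807151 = 0.51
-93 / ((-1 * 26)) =93 / 26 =3.58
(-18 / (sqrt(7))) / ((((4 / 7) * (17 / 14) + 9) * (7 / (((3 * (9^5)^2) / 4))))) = -94143178827 * sqrt(7) / 950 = -262188882.96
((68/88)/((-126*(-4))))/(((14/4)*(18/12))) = 17/58212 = 0.00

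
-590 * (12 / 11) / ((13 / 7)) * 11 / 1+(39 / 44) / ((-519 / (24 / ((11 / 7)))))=-3812.33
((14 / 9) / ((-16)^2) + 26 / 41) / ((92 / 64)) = 30239 / 67896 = 0.45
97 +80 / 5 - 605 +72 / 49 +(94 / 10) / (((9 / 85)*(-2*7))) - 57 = -488515 / 882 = -553.87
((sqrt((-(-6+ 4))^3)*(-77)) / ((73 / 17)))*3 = -7854*sqrt(2) / 73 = -152.15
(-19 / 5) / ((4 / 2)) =-19 / 10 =-1.90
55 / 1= 55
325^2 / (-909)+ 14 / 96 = -1687879 / 14544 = -116.05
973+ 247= 1220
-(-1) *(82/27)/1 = 82/27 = 3.04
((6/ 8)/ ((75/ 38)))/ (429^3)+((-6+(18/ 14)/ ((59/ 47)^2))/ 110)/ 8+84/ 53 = 64401496269508417/ 40785876587055600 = 1.58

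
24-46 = -22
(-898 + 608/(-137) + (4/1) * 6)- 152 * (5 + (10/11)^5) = -38232873766/22063987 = -1732.82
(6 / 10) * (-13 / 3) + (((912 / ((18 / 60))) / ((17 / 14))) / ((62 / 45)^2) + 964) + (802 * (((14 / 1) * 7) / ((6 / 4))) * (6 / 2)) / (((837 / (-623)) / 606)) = -52123852620689 / 735165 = -70900889.76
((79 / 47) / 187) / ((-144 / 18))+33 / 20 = 579679 / 351560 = 1.65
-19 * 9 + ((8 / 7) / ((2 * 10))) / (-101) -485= -2318962 / 3535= -656.00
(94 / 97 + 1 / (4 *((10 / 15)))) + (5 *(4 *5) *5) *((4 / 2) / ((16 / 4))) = 195043 / 776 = 251.34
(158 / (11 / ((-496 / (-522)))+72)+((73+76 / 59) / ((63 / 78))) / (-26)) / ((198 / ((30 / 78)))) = -0.00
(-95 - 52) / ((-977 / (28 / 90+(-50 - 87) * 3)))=-905569 / 14655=-61.79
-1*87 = -87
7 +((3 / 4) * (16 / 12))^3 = 8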